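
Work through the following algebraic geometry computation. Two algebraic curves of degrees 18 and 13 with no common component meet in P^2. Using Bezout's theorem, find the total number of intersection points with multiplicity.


Bezout's theorem states the intersection count equals the product of degrees.
Intersection count = 18 * 13 = 234

234


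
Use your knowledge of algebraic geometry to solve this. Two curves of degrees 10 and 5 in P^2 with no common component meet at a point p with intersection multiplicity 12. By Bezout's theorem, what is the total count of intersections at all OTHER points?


By Bezout's theorem, the total intersection number is d1 * d2.
Total = 10 * 5 = 50
Intersection multiplicity at p = 12
Remaining intersections = 50 - 12 = 38

38


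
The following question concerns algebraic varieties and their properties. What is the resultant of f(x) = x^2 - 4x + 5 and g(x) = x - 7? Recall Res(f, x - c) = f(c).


For Res(f, x - c), we evaluate f at x = c.
f(7) = 7^2 - 4*7 + 5
= 49 - 28 + 5
= 21 + 5 = 26
Res(f, g) = 26

26


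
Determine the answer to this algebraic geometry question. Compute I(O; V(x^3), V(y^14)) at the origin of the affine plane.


The intersection multiplicity of V(x^a) and V(y^b) at the origin is:
I(O; V(x^3), V(y^14)) = dim_k(k[x,y]/(x^3, y^14))
A basis for k[x,y]/(x^3, y^14) is the set of monomials x^i * y^j
where 0 <= i < 3 and 0 <= j < 14.
The number of such monomials is 3 * 14 = 42

42


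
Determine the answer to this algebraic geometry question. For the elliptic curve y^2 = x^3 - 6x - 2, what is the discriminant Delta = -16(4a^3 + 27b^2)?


Compute each component:
4a^3 = 4*(-6)^3 = 4*(-216) = -864
27b^2 = 27*(-2)^2 = 27*4 = 108
4a^3 + 27b^2 = -864 + 108 = -756
Delta = -16*(-756) = 12096

12096


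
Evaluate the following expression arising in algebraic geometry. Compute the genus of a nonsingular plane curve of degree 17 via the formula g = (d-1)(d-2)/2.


Using the genus formula for smooth plane curves:
g = (d-1)(d-2)/2
g = (17-1)(17-2)/2
g = 16*15/2
g = 240/2 = 120

120


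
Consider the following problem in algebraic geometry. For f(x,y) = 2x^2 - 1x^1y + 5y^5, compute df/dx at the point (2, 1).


df/dx = 2*2*x^1 + 1*(-1)*x^0*y
At (2,1): 2*2*2^1 + 1*(-1)*2^0*1
= 8 - 1
= 7

7


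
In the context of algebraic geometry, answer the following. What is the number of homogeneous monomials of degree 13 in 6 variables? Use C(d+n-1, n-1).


The number of degree-13 monomials in 6 variables is C(d+n-1, n-1).
= C(13+6-1, 6-1) = C(18, 5)
= 8568

8568


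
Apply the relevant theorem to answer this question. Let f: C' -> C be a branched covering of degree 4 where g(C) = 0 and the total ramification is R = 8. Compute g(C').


Riemann-Hurwitz formula: 2g' - 2 = d(2g - 2) + R
Given: d = 4, g = 0, R = 8
2g' - 2 = 4*(2*0 - 2) + 8
2g' - 2 = 4*(-2) + 8
2g' - 2 = -8 + 8 = 0
2g' = 2
g' = 1

1


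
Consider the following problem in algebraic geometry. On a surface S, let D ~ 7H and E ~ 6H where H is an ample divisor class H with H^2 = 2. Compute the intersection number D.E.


Using bilinearity of the intersection pairing on a surface S:
(aH).(bH) = ab * (H.H)
We have H^2 = 2.
D.E = (7H).(6H) = 7*6*2
= 42*2
= 84

84


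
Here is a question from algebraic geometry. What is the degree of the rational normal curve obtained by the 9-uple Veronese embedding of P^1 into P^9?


The rational normal curve in P^9 is the image of P^1 under the 9-uple Veronese.
A general hyperplane in P^9 pulls back to a degree-9 form on P^1, which has 9 zeros,
so the curve meets a general hyperplane in 9 points. Degree = 9.

9


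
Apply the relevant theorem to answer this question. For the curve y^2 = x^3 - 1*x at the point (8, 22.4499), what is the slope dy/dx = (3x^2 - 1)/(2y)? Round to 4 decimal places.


Using implicit differentiation of y^2 = x^3 - 1*x:
2y * dy/dx = 3x^2 - 1
dy/dx = (3x^2 - 1)/(2y)
Numerator: 3*8^2 - 1 = 191
Denominator: 2*22.4499 = 44.8998
dy/dx = 191/44.8998 = 4.2539

4.2539


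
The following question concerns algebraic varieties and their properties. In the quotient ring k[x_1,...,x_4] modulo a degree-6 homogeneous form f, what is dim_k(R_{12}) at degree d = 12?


For R = k[x_1,...,x_n]/(f) with f homogeneous of degree e:
The Hilbert series is (1 - t^e)/(1 - t)^n.
So h(d) = C(d+n-1, n-1) - C(d-e+n-1, n-1) for d >= e.
With n=4, e=6, d=12:
C(12+4-1, 4-1) = C(15, 3) = 455
C(12-6+4-1, 4-1) = C(9, 3) = 84
h(12) = 455 - 84 = 371

371


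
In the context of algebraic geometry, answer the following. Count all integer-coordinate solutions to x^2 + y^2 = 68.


Systematically check integer values of x where x^2 <= 68.
For each valid x, check if 68 - x^2 is a perfect square.
x=2: 68 - 4 = 64, sqrt = 8 (valid)
x=8: 68 - 64 = 4, sqrt = 2 (valid)
Total integer solutions found: 8

8


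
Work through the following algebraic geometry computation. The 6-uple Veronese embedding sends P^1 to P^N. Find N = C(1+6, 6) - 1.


The Veronese embedding v_d: P^n -> P^N maps each point to all
degree-d monomials in n+1 homogeneous coordinates.
N = C(n+d, d) - 1
N = C(1+6, 6) - 1
N = C(7, 6) - 1
C(7, 6) = 7
N = 7 - 1 = 6

6


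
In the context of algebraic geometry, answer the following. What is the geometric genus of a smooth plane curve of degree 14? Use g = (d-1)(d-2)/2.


Using the genus formula for smooth plane curves:
g = (d-1)(d-2)/2
g = (14-1)(14-2)/2
g = 13*12/2
g = 156/2 = 78

78


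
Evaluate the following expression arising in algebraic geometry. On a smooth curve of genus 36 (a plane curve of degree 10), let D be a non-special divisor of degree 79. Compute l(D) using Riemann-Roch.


First, compute the genus of a smooth plane curve of degree 10:
g = (d-1)(d-2)/2 = (10-1)(10-2)/2 = 36
For a non-special divisor D (i.e., h^1(D) = 0), Riemann-Roch gives:
l(D) = deg(D) - g + 1
Since deg(D) = 79 >= 2g - 1 = 71, D is non-special.
l(D) = 79 - 36 + 1 = 44

44


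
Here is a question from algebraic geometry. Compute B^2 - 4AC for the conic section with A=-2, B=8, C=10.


The discriminant of a conic Ax^2 + Bxy + Cy^2 + ... = 0 is B^2 - 4AC.
B^2 = 8^2 = 64
4AC = 4*(-2)*10 = -80
Discriminant = 64 + 80 = 144

144


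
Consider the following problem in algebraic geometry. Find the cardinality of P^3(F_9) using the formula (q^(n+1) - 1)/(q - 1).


P^3(F_9) has (q^(n+1) - 1)/(q - 1) points.
= 9^3 + 9^2 + 9^1 + 9^0
= 729 + 81 + 9 + 1
= 820

820


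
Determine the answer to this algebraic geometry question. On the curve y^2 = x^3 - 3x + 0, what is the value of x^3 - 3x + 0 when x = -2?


Compute x^3 - 3x + 0 at x = -2:
x^3 = (-2)^3 = -8
(-3)*x = (-3)*(-2) = 6
Sum: -8 + 6 + 0 = -2

-2


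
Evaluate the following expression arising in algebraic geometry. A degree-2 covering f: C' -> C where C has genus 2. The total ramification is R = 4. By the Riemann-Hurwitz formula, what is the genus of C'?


Riemann-Hurwitz formula: 2g' - 2 = d(2g - 2) + R
Given: d = 2, g = 2, R = 4
2g' - 2 = 2*(2*2 - 2) + 4
2g' - 2 = 2*2 + 4
2g' - 2 = 4 + 4 = 8
2g' = 10
g' = 5

5


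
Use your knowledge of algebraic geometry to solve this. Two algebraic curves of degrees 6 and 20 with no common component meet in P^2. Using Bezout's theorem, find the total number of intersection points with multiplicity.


Bezout's theorem states the intersection count equals the product of degrees.
Intersection count = 6 * 20 = 120

120


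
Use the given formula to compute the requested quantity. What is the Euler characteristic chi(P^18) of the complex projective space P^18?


The complex projective space P^18 has one cell in each even real dimension 0, 2, ..., 36.
The cohomology groups are H^{2k}(P^18) = Z for k = 0,...,18, and 0 otherwise.
Euler characteristic = sum of Betti numbers = 1 per even-dimensional cohomology group.
chi(P^18) = 18 + 1 = 19

19


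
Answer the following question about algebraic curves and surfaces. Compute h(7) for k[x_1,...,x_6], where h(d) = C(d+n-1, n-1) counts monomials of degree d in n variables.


The Hilbert function for the polynomial ring in 6 variables is:
h(d) = C(d+n-1, n-1)
h(7) = C(7+6-1, 6-1) = C(12, 5)
= 12! / (5! * 7!)
= 792

792


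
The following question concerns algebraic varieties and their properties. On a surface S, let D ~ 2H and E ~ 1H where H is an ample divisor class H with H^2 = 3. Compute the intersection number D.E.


Using bilinearity of the intersection pairing on a surface S:
(aH).(bH) = ab * (H.H)
We have H^2 = 3.
D.E = (2H).(1H) = 2*1*3
= 2*3
= 6

6


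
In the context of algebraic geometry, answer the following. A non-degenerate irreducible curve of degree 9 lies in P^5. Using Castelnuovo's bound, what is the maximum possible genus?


Castelnuovo's bound: write d - 1 = m(r-1) + epsilon with 0 <= epsilon < r-1.
d - 1 = 9 - 1 = 8
r - 1 = 5 - 1 = 4
8 = 2*4 + 0, so m = 2, epsilon = 0
pi(d, r) = m(m-1)(r-1)/2 + m*epsilon
= 2*1*4/2 + 2*0
= 8/2 + 0
= 4 + 0 = 4

4


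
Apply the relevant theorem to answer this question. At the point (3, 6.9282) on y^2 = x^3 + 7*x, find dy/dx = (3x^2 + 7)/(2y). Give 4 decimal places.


Using implicit differentiation of y^2 = x^3 + 7*x:
2y * dy/dx = 3x^2 + 7
dy/dx = (3x^2 + 7)/(2y)
Numerator: 3*3^2 + 7 = 34
Denominator: 2*6.9282 = 13.8564
dy/dx = 34/13.8564 = 2.4537

2.4537


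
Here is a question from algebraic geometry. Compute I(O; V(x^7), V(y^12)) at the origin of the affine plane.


The intersection multiplicity of V(x^a) and V(y^b) at the origin is:
I(O; V(x^7), V(y^12)) = dim_k(k[x,y]/(x^7, y^12))
A basis for k[x,y]/(x^7, y^12) is the set of monomials x^i * y^j
where 0 <= i < 7 and 0 <= j < 12.
The number of such monomials is 7 * 12 = 84

84


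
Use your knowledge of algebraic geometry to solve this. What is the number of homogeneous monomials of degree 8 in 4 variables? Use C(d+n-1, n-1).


The number of degree-8 monomials in 4 variables is C(d+n-1, n-1).
= C(8+4-1, 4-1) = C(11, 3)
= 165

165


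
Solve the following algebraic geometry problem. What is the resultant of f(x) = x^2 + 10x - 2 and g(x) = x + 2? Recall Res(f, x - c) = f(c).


For Res(f, x - c), we evaluate f at x = c.
f(-2) = (-2)^2 + 10*(-2) - 2
= 4 - 20 - 2
= -16 - 2 = -18
Res(f, g) = -18

-18


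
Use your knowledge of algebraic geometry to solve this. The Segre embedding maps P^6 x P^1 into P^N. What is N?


The Segre embedding maps P^m x P^n into P^N via
all products of coordinates from each factor.
N = (m+1)(n+1) - 1
N = (6+1)(1+1) - 1
N = 7*2 - 1
N = 14 - 1 = 13

13


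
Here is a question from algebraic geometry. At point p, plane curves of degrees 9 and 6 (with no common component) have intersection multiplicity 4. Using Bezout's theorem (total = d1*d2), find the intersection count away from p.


By Bezout's theorem, the total intersection number is d1 * d2.
Total = 9 * 6 = 54
Intersection multiplicity at p = 4
Remaining intersections = 54 - 4 = 50

50


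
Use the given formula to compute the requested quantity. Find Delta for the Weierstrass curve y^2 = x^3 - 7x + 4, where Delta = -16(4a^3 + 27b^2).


Compute each component:
4a^3 = 4*(-7)^3 = 4*(-343) = -1372
27b^2 = 27*4^2 = 27*16 = 432
4a^3 + 27b^2 = -1372 + 432 = -940
Delta = -16*(-940) = 15040

15040


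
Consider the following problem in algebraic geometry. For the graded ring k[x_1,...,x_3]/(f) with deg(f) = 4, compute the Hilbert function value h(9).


For R = k[x_1,...,x_n]/(f) with f homogeneous of degree e:
The Hilbert series is (1 - t^e)/(1 - t)^n.
So h(d) = C(d+n-1, n-1) - C(d-e+n-1, n-1) for d >= e.
With n=3, e=4, d=9:
C(9+3-1, 3-1) = C(11, 2) = 55
C(9-4+3-1, 3-1) = C(7, 2) = 21
h(9) = 55 - 21 = 34

34


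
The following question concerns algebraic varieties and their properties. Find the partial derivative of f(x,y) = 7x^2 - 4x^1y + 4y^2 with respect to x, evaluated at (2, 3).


df/dx = 2*7*x^1 + 1*(-4)*x^0*y
At (2,3): 2*7*2^1 + 1*(-4)*2^0*3
= 28 - 12
= 16

16


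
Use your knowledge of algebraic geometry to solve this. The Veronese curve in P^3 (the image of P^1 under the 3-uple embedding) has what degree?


The rational normal curve in P^3 is the image of P^1 under the 3-uple Veronese.
A general hyperplane in P^3 pulls back to a degree-3 form on P^1, which has 3 zeros,
so the curve meets a general hyperplane in 3 points. Degree = 3.

3


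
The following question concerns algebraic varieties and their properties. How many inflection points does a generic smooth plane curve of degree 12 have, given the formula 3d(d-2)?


For a general smooth plane curve C of degree d, the inflection points are
the intersection of C with its Hessian curve, which has degree 3(d-2).
By Bezout, the total intersection number is d * 3(d-2) = 12 * 30 = 360.
For a general curve every flex is ordinary, so each contributes
multiplicity 1 to C·Hess(C), and the number of distinct inflection
points is 3d(d-2).
Inflection points = 3*12*(12-2) = 3*12*10 = 360

360


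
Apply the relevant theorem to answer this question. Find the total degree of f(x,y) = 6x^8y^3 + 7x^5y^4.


Examine each term for its total degree (sum of exponents).
  Term '6x^8y^3' has total degree 8+3 = 11.
  Term '7x^5y^4' has total degree 5+4 = 9.
The maximum total degree among all terms is 11.

11


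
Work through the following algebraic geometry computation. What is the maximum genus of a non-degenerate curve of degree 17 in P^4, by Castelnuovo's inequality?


Castelnuovo's bound: write d - 1 = m(r-1) + epsilon with 0 <= epsilon < r-1.
d - 1 = 17 - 1 = 16
r - 1 = 4 - 1 = 3
16 = 5*3 + 1, so m = 5, epsilon = 1
pi(d, r) = m(m-1)(r-1)/2 + m*epsilon
= 5*4*3/2 + 5*1
= 60/2 + 5
= 30 + 5 = 35

35


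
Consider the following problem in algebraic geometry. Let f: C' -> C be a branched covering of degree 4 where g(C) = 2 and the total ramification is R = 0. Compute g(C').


Riemann-Hurwitz formula: 2g' - 2 = d(2g - 2) + R
Given: d = 4, g = 2, R = 0
2g' - 2 = 4*(2*2 - 2) + 0
2g' - 2 = 4*2 + 0
2g' - 2 = 8 + 0 = 8
2g' = 10
g' = 5

5


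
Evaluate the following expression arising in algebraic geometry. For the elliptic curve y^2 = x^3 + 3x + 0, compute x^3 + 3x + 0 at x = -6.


Compute x^3 + 3x + 0 at x = -6:
x^3 = (-6)^3 = -216
3*x = 3*(-6) = -18
Sum: -216 - 18 + 0 = -234

-234


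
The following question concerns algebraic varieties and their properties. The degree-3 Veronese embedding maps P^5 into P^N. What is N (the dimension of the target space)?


The Veronese embedding v_d: P^n -> P^N maps each point to all
degree-d monomials in n+1 homogeneous coordinates.
N = C(n+d, d) - 1
N = C(5+3, 3) - 1
N = C(8, 3) - 1
C(8, 3) = 56
N = 56 - 1 = 55

55


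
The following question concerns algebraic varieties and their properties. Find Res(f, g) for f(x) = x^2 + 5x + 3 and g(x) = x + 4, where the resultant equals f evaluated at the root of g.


For Res(f, x - c), we evaluate f at x = c.
f(-4) = (-4)^2 + 5*(-4) + 3
= 16 - 20 + 3
= -4 + 3 = -1
Res(f, g) = -1

-1


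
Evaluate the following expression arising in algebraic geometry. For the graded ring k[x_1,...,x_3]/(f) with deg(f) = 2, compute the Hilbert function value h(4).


For R = k[x_1,...,x_n]/(f) with f homogeneous of degree e:
The Hilbert series is (1 - t^e)/(1 - t)^n.
So h(d) = C(d+n-1, n-1) - C(d-e+n-1, n-1) for d >= e.
With n=3, e=2, d=4:
C(4+3-1, 3-1) = C(6, 2) = 15
C(4-2+3-1, 3-1) = C(4, 2) = 6
h(4) = 15 - 6 = 9

9


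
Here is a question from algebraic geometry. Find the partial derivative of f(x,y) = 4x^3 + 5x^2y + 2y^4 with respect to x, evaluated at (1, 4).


df/dx = 3*4*x^2 + 2*5*x^1*y
At (1,4): 3*4*1^2 + 2*5*1^1*4
= 12 + 40
= 52

52


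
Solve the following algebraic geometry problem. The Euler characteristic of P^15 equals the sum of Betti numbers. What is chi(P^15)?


The complex projective space P^15 has one cell in each even real dimension 0, 2, ..., 30.
The cohomology groups are H^{2k}(P^15) = Z for k = 0,...,15, and 0 otherwise.
Euler characteristic = sum of Betti numbers = 1 per even-dimensional cohomology group.
chi(P^15) = 15 + 1 = 16

16


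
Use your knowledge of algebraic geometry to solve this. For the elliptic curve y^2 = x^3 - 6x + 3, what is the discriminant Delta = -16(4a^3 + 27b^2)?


Compute each component:
4a^3 = 4*(-6)^3 = 4*(-216) = -864
27b^2 = 27*3^2 = 27*9 = 243
4a^3 + 27b^2 = -864 + 243 = -621
Delta = -16*(-621) = 9936

9936


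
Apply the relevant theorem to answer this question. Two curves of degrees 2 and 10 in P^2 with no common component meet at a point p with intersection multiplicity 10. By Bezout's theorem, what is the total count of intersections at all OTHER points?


By Bezout's theorem, the total intersection number is d1 * d2.
Total = 2 * 10 = 20
Intersection multiplicity at p = 10
Remaining intersections = 20 - 10 = 10

10


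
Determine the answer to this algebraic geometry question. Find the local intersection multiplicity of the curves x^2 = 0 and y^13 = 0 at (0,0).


The intersection multiplicity of V(x^a) and V(y^b) at the origin is:
I(O; V(x^2), V(y^13)) = dim_k(k[x,y]/(x^2, y^13))
A basis for k[x,y]/(x^2, y^13) is the set of monomials x^i * y^j
where 0 <= i < 2 and 0 <= j < 13.
The number of such monomials is 2 * 13 = 26

26


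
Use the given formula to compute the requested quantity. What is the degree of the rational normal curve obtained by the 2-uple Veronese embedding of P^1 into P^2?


The rational normal curve in P^2 is the image of P^1 under the 2-uple Veronese.
A general hyperplane in P^2 pulls back to a degree-2 form on P^1, which has 2 zeros,
so the curve meets a general hyperplane in 2 points. Degree = 2.

2


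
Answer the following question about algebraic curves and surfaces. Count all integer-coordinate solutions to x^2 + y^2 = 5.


Systematically check integer values of x where x^2 <= 5.
For each valid x, check if 5 - x^2 is a perfect square.
x=1: 5 - 1 = 4, sqrt = 2 (valid)
x=2: 5 - 4 = 1, sqrt = 1 (valid)
Total integer solutions found: 8

8


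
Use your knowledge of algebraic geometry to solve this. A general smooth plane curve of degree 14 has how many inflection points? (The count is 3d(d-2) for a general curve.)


For a general smooth plane curve C of degree d, the inflection points are
the intersection of C with its Hessian curve, which has degree 3(d-2).
By Bezout, the total intersection number is d * 3(d-2) = 14 * 36 = 504.
For a general curve every flex is ordinary, so each contributes
multiplicity 1 to C·Hess(C), and the number of distinct inflection
points is 3d(d-2).
Inflection points = 3*14*(14-2) = 3*14*12 = 504

504


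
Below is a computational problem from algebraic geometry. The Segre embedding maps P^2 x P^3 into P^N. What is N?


The Segre embedding maps P^m x P^n into P^N via
all products of coordinates from each factor.
N = (m+1)(n+1) - 1
N = (2+1)(3+1) - 1
N = 3*4 - 1
N = 12 - 1 = 11

11


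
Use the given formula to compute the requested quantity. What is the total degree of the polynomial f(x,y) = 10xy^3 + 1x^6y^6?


Examine each term for its total degree (sum of exponents).
  Term '10xy^3' has total degree 1+3 = 4.
  Term '1x^6y^6' has total degree 6+6 = 12.
The maximum total degree among all terms is 12.

12


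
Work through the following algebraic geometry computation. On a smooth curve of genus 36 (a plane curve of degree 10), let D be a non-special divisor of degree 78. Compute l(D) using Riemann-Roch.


First, compute the genus of a smooth plane curve of degree 10:
g = (d-1)(d-2)/2 = (10-1)(10-2)/2 = 36
For a non-special divisor D (i.e., h^1(D) = 0), Riemann-Roch gives:
l(D) = deg(D) - g + 1
Since deg(D) = 78 >= 2g - 1 = 71, D is non-special.
l(D) = 78 - 36 + 1 = 43

43


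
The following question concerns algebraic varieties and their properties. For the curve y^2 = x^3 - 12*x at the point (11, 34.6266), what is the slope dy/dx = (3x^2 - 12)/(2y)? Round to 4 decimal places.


Using implicit differentiation of y^2 = x^3 - 12*x:
2y * dy/dx = 3x^2 - 12
dy/dx = (3x^2 - 12)/(2y)
Numerator: 3*11^2 - 12 = 351
Denominator: 2*34.6266 = 69.2532
dy/dx = 351/69.2532 = 5.0684

5.0684


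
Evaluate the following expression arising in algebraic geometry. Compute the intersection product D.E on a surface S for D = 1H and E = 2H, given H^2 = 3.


Using bilinearity of the intersection pairing on a surface S:
(aH).(bH) = ab * (H.H)
We have H^2 = 3.
D.E = (1H).(2H) = 1*2*3
= 2*3
= 6

6


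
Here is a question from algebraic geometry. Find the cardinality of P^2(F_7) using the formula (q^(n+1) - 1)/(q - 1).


P^2(F_7) has (q^(n+1) - 1)/(q - 1) points.
= 7^2 + 7^1 + 7^0
= 49 + 7 + 1
= 57

57


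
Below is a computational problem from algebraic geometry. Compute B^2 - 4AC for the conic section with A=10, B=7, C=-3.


The discriminant of a conic Ax^2 + Bxy + Cy^2 + ... = 0 is B^2 - 4AC.
B^2 = 7^2 = 49
4AC = 4*10*(-3) = -120
Discriminant = 49 + 120 = 169

169


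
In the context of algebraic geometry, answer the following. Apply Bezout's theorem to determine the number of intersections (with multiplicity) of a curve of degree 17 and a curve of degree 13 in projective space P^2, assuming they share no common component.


Bezout's theorem states the intersection count equals the product of degrees.
Intersection count = 17 * 13 = 221

221


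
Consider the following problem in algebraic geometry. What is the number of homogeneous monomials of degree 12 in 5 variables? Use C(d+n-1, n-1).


The number of degree-12 monomials in 5 variables is C(d+n-1, n-1).
= C(12+5-1, 5-1) = C(16, 4)
= 1820

1820


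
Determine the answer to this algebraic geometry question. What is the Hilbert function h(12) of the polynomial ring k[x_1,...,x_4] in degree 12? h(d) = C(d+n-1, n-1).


The Hilbert function for the polynomial ring in 4 variables is:
h(d) = C(d+n-1, n-1)
h(12) = C(12+4-1, 4-1) = C(15, 3)
= 15! / (3! * 12!)
= 455

455


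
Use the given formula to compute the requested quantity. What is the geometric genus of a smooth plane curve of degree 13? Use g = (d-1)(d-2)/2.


Using the genus formula for smooth plane curves:
g = (d-1)(d-2)/2
g = (13-1)(13-2)/2
g = 12*11/2
g = 132/2 = 66

66


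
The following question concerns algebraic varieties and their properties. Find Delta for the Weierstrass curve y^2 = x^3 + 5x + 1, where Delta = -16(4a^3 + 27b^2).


Compute each component:
4a^3 = 4*5^3 = 4*125 = 500
27b^2 = 27*1^2 = 27*1 = 27
4a^3 + 27b^2 = 500 + 27 = 527
Delta = -16*527 = -8432

-8432


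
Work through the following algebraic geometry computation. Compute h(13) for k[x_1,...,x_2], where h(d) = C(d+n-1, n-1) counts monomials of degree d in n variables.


The Hilbert function for the polynomial ring in 2 variables is:
h(d) = C(d+n-1, n-1)
h(13) = C(13+2-1, 2-1) = C(14, 1)
= 14! / (1! * 13!)
= 14

14


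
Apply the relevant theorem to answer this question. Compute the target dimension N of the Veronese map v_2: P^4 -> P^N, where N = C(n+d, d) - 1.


The Veronese embedding v_d: P^n -> P^N maps each point to all
degree-d monomials in n+1 homogeneous coordinates.
N = C(n+d, d) - 1
N = C(4+2, 2) - 1
N = C(6, 2) - 1
C(6, 2) = 15
N = 15 - 1 = 14

14


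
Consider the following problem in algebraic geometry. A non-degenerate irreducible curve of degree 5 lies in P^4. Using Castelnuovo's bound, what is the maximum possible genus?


Castelnuovo's bound: write d - 1 = m(r-1) + epsilon with 0 <= epsilon < r-1.
d - 1 = 5 - 1 = 4
r - 1 = 4 - 1 = 3
4 = 1*3 + 1, so m = 1, epsilon = 1
pi(d, r) = m(m-1)(r-1)/2 + m*epsilon
= 1*0*3/2 + 1*1
= 0/2 + 1
= 0 + 1 = 1

1


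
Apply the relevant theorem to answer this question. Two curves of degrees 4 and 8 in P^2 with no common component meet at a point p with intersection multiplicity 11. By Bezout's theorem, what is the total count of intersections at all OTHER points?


By Bezout's theorem, the total intersection number is d1 * d2.
Total = 4 * 8 = 32
Intersection multiplicity at p = 11
Remaining intersections = 32 - 11 = 21

21


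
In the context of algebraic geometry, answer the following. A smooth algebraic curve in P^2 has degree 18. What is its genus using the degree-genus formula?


Using the genus formula for smooth plane curves:
g = (d-1)(d-2)/2
g = (18-1)(18-2)/2
g = 17*16/2
g = 272/2 = 136

136


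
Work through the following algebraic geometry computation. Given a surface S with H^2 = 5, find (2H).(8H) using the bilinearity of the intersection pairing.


Using bilinearity of the intersection pairing on a surface S:
(aH).(bH) = ab * (H.H)
We have H^2 = 5.
D.E = (2H).(8H) = 2*8*5
= 16*5
= 80

80


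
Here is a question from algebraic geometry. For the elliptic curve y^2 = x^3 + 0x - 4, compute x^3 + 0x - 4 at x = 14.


Compute x^3 + 0x - 4 at x = 14:
x^3 = 14^3 = 2744
0*x = 0*14 = 0
Sum: 2744 + 0 - 4 = 2740

2740


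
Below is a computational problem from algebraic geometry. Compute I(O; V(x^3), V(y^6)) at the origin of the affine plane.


The intersection multiplicity of V(x^a) and V(y^b) at the origin is:
I(O; V(x^3), V(y^6)) = dim_k(k[x,y]/(x^3, y^6))
A basis for k[x,y]/(x^3, y^6) is the set of monomials x^i * y^j
where 0 <= i < 3 and 0 <= j < 6.
The number of such monomials is 3 * 6 = 18

18


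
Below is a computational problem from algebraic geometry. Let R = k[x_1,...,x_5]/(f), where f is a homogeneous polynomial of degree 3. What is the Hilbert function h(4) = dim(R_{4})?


For R = k[x_1,...,x_n]/(f) with f homogeneous of degree e:
The Hilbert series is (1 - t^e)/(1 - t)^n.
So h(d) = C(d+n-1, n-1) - C(d-e+n-1, n-1) for d >= e.
With n=5, e=3, d=4:
C(4+5-1, 5-1) = C(8, 4) = 70
C(4-3+5-1, 5-1) = C(5, 4) = 5
h(4) = 70 - 5 = 65

65


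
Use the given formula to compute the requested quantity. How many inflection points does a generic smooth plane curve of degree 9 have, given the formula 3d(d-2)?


For a general smooth plane curve C of degree d, the inflection points are
the intersection of C with its Hessian curve, which has degree 3(d-2).
By Bezout, the total intersection number is d * 3(d-2) = 9 * 21 = 189.
For a general curve every flex is ordinary, so each contributes
multiplicity 1 to C·Hess(C), and the number of distinct inflection
points is 3d(d-2).
Inflection points = 3*9*(9-2) = 3*9*7 = 189

189


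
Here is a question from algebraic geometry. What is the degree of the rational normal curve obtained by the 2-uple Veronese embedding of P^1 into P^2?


The rational normal curve in P^2 is the image of P^1 under the 2-uple Veronese.
A general hyperplane in P^2 pulls back to a degree-2 form on P^1, which has 2 zeros,
so the curve meets a general hyperplane in 2 points. Degree = 2.

2


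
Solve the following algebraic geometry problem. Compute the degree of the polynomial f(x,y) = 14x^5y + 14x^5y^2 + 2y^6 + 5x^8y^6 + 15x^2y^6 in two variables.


Examine each term for its total degree (sum of exponents).
  Term '14x^5y' has total degree 5+1 = 6.
  Term '14x^5y^2' has total degree 5+2 = 7.
  Term '2y^6' has total degree 0+6 = 6.
  Term '5x^8y^6' has total degree 8+6 = 14.
  Term '15x^2y^6' has total degree 2+6 = 8.
The maximum total degree among all terms is 14.

14


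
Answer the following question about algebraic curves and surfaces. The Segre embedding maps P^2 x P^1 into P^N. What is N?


The Segre embedding maps P^m x P^n into P^N via
all products of coordinates from each factor.
N = (m+1)(n+1) - 1
N = (2+1)(1+1) - 1
N = 3*2 - 1
N = 6 - 1 = 5

5


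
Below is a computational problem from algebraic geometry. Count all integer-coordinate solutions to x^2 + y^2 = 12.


Systematically check integer values of x where x^2 <= 12.
For each valid x, check if 12 - x^2 is a perfect square.
Total integer solutions found: 0

0


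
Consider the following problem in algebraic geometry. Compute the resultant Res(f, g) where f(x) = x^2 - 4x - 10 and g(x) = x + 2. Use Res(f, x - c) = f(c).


For Res(f, x - c), we evaluate f at x = c.
f(-2) = (-2)^2 - 4*(-2) - 10
= 4 + 8 - 10
= 12 - 10 = 2
Res(f, g) = 2

2


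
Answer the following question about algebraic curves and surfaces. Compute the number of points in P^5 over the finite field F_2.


P^5(F_2) has (q^(n+1) - 1)/(q - 1) points.
= 2^5 + 2^4 + 2^3 + 2^2 + 2^1 + 2^0
= 32 + 16 + 8 + 4 + 2 + 1
= 63

63


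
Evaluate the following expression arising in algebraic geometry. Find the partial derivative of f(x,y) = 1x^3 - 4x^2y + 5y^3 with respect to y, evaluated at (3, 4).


df/dy = (-4)*x^2 + 3*5*y^2
At (3,4): (-4)*3^2 + 3*5*4^2
= -36 + 240
= 204

204


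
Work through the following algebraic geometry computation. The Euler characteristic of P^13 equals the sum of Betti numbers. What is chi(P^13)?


The complex projective space P^13 has one cell in each even real dimension 0, 2, ..., 26.
The cohomology groups are H^{2k}(P^13) = Z for k = 0,...,13, and 0 otherwise.
Euler characteristic = sum of Betti numbers = 1 per even-dimensional cohomology group.
chi(P^13) = 13 + 1 = 14

14


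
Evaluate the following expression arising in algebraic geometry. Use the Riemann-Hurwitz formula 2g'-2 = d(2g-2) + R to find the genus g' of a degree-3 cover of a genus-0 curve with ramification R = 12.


Riemann-Hurwitz formula: 2g' - 2 = d(2g - 2) + R
Given: d = 3, g = 0, R = 12
2g' - 2 = 3*(2*0 - 2) + 12
2g' - 2 = 3*(-2) + 12
2g' - 2 = -6 + 12 = 6
2g' = 8
g' = 4

4


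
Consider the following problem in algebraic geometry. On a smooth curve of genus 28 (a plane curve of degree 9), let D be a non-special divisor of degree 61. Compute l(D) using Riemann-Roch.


First, compute the genus of a smooth plane curve of degree 9:
g = (d-1)(d-2)/2 = (9-1)(9-2)/2 = 28
For a non-special divisor D (i.e., h^1(D) = 0), Riemann-Roch gives:
l(D) = deg(D) - g + 1
Since deg(D) = 61 >= 2g - 1 = 55, D is non-special.
l(D) = 61 - 28 + 1 = 34

34


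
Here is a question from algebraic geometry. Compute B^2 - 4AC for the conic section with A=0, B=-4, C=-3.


The discriminant of a conic Ax^2 + Bxy + Cy^2 + ... = 0 is B^2 - 4AC.
B^2 = (-4)^2 = 16
4AC = 4*0*(-3) = 0
Discriminant = 16 + 0 = 16

16


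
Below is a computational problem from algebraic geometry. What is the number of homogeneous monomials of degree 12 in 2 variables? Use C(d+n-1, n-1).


The number of degree-12 monomials in 2 variables is C(d+n-1, n-1).
= C(12+2-1, 2-1) = C(13, 1)
= 13

13


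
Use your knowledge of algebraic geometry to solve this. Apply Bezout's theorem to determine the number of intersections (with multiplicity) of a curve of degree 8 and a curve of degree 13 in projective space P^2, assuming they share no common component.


Bezout's theorem states the intersection count equals the product of degrees.
Intersection count = 8 * 13 = 104

104


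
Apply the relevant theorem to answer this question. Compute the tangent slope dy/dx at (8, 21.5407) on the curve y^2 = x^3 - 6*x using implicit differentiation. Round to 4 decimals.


Using implicit differentiation of y^2 = x^3 - 6*x:
2y * dy/dx = 3x^2 - 6
dy/dx = (3x^2 - 6)/(2y)
Numerator: 3*8^2 - 6 = 186
Denominator: 2*21.5407 = 43.0814
dy/dx = 186/43.0814 = 4.3174

4.3174


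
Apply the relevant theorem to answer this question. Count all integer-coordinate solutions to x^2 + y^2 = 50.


Systematically check integer values of x where x^2 <= 50.
For each valid x, check if 50 - x^2 is a perfect square.
x=1: 50 - 1 = 49, sqrt = 7 (valid)
x=5: 50 - 25 = 25, sqrt = 5 (valid)
x=7: 50 - 49 = 1, sqrt = 1 (valid)
Total integer solutions found: 12

12


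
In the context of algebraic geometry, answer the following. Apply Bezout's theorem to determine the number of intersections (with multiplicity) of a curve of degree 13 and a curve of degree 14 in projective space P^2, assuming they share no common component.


Bezout's theorem states the intersection count equals the product of degrees.
Intersection count = 13 * 14 = 182

182


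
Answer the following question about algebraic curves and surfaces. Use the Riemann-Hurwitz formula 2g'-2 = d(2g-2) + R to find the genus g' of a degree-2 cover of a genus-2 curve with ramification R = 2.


Riemann-Hurwitz formula: 2g' - 2 = d(2g - 2) + R
Given: d = 2, g = 2, R = 2
2g' - 2 = 2*(2*2 - 2) + 2
2g' - 2 = 2*2 + 2
2g' - 2 = 4 + 2 = 6
2g' = 8
g' = 4

4


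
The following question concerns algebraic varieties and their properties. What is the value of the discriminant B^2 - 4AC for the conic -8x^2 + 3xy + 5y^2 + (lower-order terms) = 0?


The discriminant of a conic Ax^2 + Bxy + Cy^2 + ... = 0 is B^2 - 4AC.
B^2 = 3^2 = 9
4AC = 4*(-8)*5 = -160
Discriminant = 9 + 160 = 169

169


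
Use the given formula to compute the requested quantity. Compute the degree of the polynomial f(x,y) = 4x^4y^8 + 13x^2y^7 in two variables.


Examine each term for its total degree (sum of exponents).
  Term '4x^4y^8' has total degree 4+8 = 12.
  Term '13x^2y^7' has total degree 2+7 = 9.
The maximum total degree among all terms is 12.

12


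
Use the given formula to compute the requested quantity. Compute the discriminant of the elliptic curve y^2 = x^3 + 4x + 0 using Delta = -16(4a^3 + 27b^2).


Compute each component:
4a^3 = 4*4^3 = 4*64 = 256
27b^2 = 27*0^2 = 27*0 = 0
4a^3 + 27b^2 = 256 + 0 = 256
Delta = -16*256 = -4096

-4096


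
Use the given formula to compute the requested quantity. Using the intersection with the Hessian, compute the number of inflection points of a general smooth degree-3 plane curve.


For a general smooth plane curve C of degree d, the inflection points are
the intersection of C with its Hessian curve, which has degree 3(d-2).
By Bezout, the total intersection number is d * 3(d-2) = 3 * 3 = 9.
For a general curve every flex is ordinary, so each contributes
multiplicity 1 to C·Hess(C), and the number of distinct inflection
points is 3d(d-2).
Inflection points = 3*3*(3-2) = 3*3*1 = 9

9


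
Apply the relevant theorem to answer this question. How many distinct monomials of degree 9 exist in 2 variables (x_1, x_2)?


The number of degree-9 monomials in 2 variables is C(d+n-1, n-1).
= C(9+2-1, 2-1) = C(10, 1)
= 10

10


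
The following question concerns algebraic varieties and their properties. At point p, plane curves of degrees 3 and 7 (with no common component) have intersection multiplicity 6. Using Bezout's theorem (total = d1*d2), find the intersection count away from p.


By Bezout's theorem, the total intersection number is d1 * d2.
Total = 3 * 7 = 21
Intersection multiplicity at p = 6
Remaining intersections = 21 - 6 = 15

15


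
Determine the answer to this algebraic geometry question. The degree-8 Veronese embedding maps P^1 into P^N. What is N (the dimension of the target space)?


The Veronese embedding v_d: P^n -> P^N maps each point to all
degree-d monomials in n+1 homogeneous coordinates.
N = C(n+d, d) - 1
N = C(1+8, 8) - 1
N = C(9, 8) - 1
C(9, 8) = 9
N = 9 - 1 = 8

8


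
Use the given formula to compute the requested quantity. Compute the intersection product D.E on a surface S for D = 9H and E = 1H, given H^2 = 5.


Using bilinearity of the intersection pairing on a surface S:
(aH).(bH) = ab * (H.H)
We have H^2 = 5.
D.E = (9H).(1H) = 9*1*5
= 9*5
= 45

45


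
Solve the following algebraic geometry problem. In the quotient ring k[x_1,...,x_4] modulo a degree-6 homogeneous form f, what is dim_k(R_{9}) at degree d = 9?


For R = k[x_1,...,x_n]/(f) with f homogeneous of degree e:
The Hilbert series is (1 - t^e)/(1 - t)^n.
So h(d) = C(d+n-1, n-1) - C(d-e+n-1, n-1) for d >= e.
With n=4, e=6, d=9:
C(9+4-1, 4-1) = C(12, 3) = 220
C(9-6+4-1, 4-1) = C(6, 3) = 20
h(9) = 220 - 20 = 200

200


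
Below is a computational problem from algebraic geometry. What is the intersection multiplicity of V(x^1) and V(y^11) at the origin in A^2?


The intersection multiplicity of V(x^a) and V(y^b) at the origin is:
I(O; V(x^1), V(y^11)) = dim_k(k[x,y]/(x^1, y^11))
A basis for k[x,y]/(x^1, y^11) is the set of monomials x^i * y^j
where 0 <= i < 1 and 0 <= j < 11.
The number of such monomials is 1 * 11 = 11

11


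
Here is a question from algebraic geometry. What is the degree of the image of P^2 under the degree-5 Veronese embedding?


The Veronese variety v_5(P^2) has degree d^r.
d^r = 5^2 = 25

25


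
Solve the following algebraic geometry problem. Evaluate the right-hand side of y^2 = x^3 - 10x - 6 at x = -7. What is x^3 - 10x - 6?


Compute x^3 - 10x - 6 at x = -7:
x^3 = (-7)^3 = -343
(-10)*x = (-10)*(-7) = 70
Sum: -343 + 70 - 6 = -279

-279


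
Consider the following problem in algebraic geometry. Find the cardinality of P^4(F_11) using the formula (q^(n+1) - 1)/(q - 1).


P^4(F_11) has (q^(n+1) - 1)/(q - 1) points.
= 11^4 + 11^3 + 11^2 + 11^1 + 11^0
= 14641 + 1331 + 121 + 11 + 1
= 16105

16105


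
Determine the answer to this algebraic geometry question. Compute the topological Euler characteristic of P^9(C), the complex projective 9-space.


The complex projective space P^9 has one cell in each even real dimension 0, 2, ..., 18.
The cohomology groups are H^{2k}(P^9) = Z for k = 0,...,9, and 0 otherwise.
Euler characteristic = sum of Betti numbers = 1 per even-dimensional cohomology group.
chi(P^9) = 9 + 1 = 10

10


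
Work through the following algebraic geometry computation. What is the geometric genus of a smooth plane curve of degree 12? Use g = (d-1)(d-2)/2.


Using the genus formula for smooth plane curves:
g = (d-1)(d-2)/2
g = (12-1)(12-2)/2
g = 11*10/2
g = 110/2 = 55

55


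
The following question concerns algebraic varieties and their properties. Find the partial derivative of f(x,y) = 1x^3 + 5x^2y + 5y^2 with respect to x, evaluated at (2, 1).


df/dx = 3*1*x^2 + 2*5*x^1*y
At (2,1): 3*1*2^2 + 2*5*2^1*1
= 12 + 20
= 32

32


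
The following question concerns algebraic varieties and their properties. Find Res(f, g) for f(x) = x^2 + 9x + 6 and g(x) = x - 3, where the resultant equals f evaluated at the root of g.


For Res(f, x - c), we evaluate f at x = c.
f(3) = 3^2 + 9*3 + 6
= 9 + 27 + 6
= 36 + 6 = 42
Res(f, g) = 42

42


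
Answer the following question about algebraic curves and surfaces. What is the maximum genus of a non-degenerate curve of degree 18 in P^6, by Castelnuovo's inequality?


Castelnuovo's bound: write d - 1 = m(r-1) + epsilon with 0 <= epsilon < r-1.
d - 1 = 18 - 1 = 17
r - 1 = 6 - 1 = 5
17 = 3*5 + 2, so m = 3, epsilon = 2
pi(d, r) = m(m-1)(r-1)/2 + m*epsilon
= 3*2*5/2 + 3*2
= 30/2 + 6
= 15 + 6 = 21

21


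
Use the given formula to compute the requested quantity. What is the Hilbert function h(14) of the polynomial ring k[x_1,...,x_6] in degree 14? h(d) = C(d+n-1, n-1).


The Hilbert function for the polynomial ring in 6 variables is:
h(d) = C(d+n-1, n-1)
h(14) = C(14+6-1, 6-1) = C(19, 5)
= 19! / (5! * 14!)
= 11628

11628


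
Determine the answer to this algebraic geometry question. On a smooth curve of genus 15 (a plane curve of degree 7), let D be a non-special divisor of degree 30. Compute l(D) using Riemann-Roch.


First, compute the genus of a smooth plane curve of degree 7:
g = (d-1)(d-2)/2 = (7-1)(7-2)/2 = 15
For a non-special divisor D (i.e., h^1(D) = 0), Riemann-Roch gives:
l(D) = deg(D) - g + 1
Since deg(D) = 30 >= 2g - 1 = 29, D is non-special.
l(D) = 30 - 15 + 1 = 16

16


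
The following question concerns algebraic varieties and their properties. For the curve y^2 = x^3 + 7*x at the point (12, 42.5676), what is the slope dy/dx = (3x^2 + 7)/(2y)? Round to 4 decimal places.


Using implicit differentiation of y^2 = x^3 + 7*x:
2y * dy/dx = 3x^2 + 7
dy/dx = (3x^2 + 7)/(2y)
Numerator: 3*12^2 + 7 = 439
Denominator: 2*42.5676 = 85.1352
dy/dx = 439/85.1352 = 5.1565

5.1565


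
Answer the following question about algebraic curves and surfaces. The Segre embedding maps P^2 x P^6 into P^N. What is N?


The Segre embedding maps P^m x P^n into P^N via
all products of coordinates from each factor.
N = (m+1)(n+1) - 1
N = (2+1)(6+1) - 1
N = 3*7 - 1
N = 21 - 1 = 20

20


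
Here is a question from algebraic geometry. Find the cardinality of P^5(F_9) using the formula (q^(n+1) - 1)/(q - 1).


P^5(F_9) has (q^(n+1) - 1)/(q - 1) points.
= 9^5 + 9^4 + 9^3 + 9^2 + 9^1 + 9^0
= 59049 + 6561 + 729 + 81 + 9 + 1
= 66430

66430
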